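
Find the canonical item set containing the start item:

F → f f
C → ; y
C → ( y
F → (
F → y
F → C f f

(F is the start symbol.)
First, augment the grammar with F' → F
I₀ = CLOSURE({ [F' → . F] }):
  [F' → . F] has the dot before F: add [F → . f f], [F → . (], [F → . y], [F → . C f f]
  [F → . C f f] has the dot before C: add [C → . ; y], [C → . ( y]
No further items can be added.

I₀ = { [C → . ( y], [C → . ; y], [F → . (], [F → . C f f], [F → . f f], [F → . y], [F' → . F] }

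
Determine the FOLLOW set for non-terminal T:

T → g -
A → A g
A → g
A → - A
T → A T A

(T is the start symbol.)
To compute FOLLOW(T), find every occurrence of T on a right-hand side N → α T β: add FIRST(β) \ {ε}, and if β is empty or nullable also add FOLLOW(N). Iterate to a fixed point.

T is the start symbol, so $ ∈ FOLLOW(T).
In T → A T A: T is followed by A, add FIRST(A) \ {ε} = { '-', 'g' }

Taking the union: FOLLOW(T) = { $, '-', 'g' }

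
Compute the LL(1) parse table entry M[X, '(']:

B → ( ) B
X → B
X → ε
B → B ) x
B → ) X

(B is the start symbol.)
To find M[X, '('], we find productions for X where '(' is in the predict set (PREDICT(N → α) = (FIRST(α) \ {ε}) ∪ (FOLLOW(N) if α ⇒* ε)).

Relevant sets:
  FIRST(B) = { '(', ')' }
  FOLLOW(X) = { $, ')' }

X → B: PREDICT = { '(', ')' }
  '(' is in predict set, so this production goes in M[X, '(']
X → ε: PREDICT = { $, ')' }

M[X, '('] = X → B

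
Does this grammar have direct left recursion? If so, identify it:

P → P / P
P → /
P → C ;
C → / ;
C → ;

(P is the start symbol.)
Yes, P is left-recursive

Direct left recursion occurs when N → N α for some non-terminal N (the right-hand side begins with the left-hand side itself).

P → P / P: LEFT RECURSIVE (starts with P)
P → /: starts with '/'
P → C ;: starts with C
C → / ;: starts with '/'
C → ;: starts with ';'

The grammar has direct left recursion on: P.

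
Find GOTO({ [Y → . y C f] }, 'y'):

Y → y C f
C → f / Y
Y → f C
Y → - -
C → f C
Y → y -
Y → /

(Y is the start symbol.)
GOTO(I, 'y') = CLOSURE({ [A → αX.β] : [A → α.Xβ] ∈ I, X = 'y' })

Items with dot before 'y', with the dot advanced:
  [Y → . y C f] → [Y → y . C f]
Closure of the advanced items:
  [Y → y . C f] has the dot before C: add [C → . f / Y], [C → . f C]

GOTO = { [C → . f / Y], [C → . f C], [Y → y . C f] }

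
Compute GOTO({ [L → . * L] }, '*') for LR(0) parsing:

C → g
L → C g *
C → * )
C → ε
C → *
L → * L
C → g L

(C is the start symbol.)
GOTO(I, '*') = CLOSURE({ [A → αX.β] : [A → α.Xβ] ∈ I, X = '*' })

Items with dot before '*', with the dot advanced:
  [L → . * L] → [L → * . L]
Closure of the advanced items:
  [L → * . L] has the dot before L: add [L → . C g *], [L → . * L]
  [L → . C g *] has the dot before C: add [C → . g], [C → . * )], [C → .], [C → . *], [C → . g L]

GOTO = { [C → . * )], [C → . *], [C → . g L], [C → . g], [C → .], [L → * . L], [L → . * L], [L → . C g *] }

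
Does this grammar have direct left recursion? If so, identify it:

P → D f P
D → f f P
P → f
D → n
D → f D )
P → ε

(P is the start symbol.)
No direct left recursion

P → D f P: starts with D
D → f f P: starts with f
P → f: starts with f
D → n: starts with n
D → f D ): starts with f
P → ε: starts with ε

No direct left recursion found.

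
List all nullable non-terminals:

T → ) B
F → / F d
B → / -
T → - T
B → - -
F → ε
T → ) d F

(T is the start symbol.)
A non-terminal is nullable if it can derive ε (the empty string): either it has an ε-production, or it has a production whose right-hand side consists entirely of nullable non-terminals.

ε-productions: F → ε
So F is immediately nullable.
No further non-terminal can be added: every production for the remaining non-terminals contains a terminal or a non-nullable non-terminal.
Nullable = { 'F' }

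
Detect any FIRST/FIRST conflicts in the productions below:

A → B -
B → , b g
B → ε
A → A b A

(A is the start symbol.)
A FIRST/FIRST conflict occurs when two productions N → α and N → β for the same non-terminal have FIRST(α) ∩ FIRST(β) ≠ ∅ (with ε ∈ FIRST of a nullable right-hand side, so two nullable alternatives also conflict).

FIRST sets of the non-terminals at (or reachable through a nullable prefix from) the front of some alternative:
  FIRST(B) = { ',', ε }
  FIRST(A) = { ',', '-' }

Productions for A:
  A → B -: FIRST = { ',', '-' }
  A → A b A: FIRST = { ',', '-' }
Productions for B:
  B → , b g: FIRST = { ',' }
  B → ε: FIRST = { ε }

Conflict for A: A → B - and A → A b A
  Overlap: { ',', '-' }

Answer: Yes. A → B '-' / A → A b A on { ',', '-' }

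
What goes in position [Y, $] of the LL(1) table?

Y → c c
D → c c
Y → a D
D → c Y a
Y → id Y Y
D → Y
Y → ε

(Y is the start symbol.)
To find M[Y, $], we find productions for Y where $ is in the predict set (PREDICT(N → α) = (FIRST(α) \ {ε}) ∪ (FOLLOW(N) if α ⇒* ε)).

Relevant sets:
  FOLLOW(Y) = { $, 'a', 'c', 'id' }

Y → c c: PREDICT = { 'c' }
Y → a D: PREDICT = { 'a' }
Y → id Y Y: PREDICT = { 'id' }
Y → ε: PREDICT = { $, 'a', 'c', 'id' }
  $ is in predict set, so this production goes in M[Y, $]

M[Y, $] = Y → ε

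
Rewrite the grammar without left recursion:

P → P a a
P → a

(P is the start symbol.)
P is directly left-recursive. The standard transformation for
  A → A α₁ | ... | A α_m | β₁ | ... | β_n
is
  A  → β₁ A' | ... | β_n A'
  A' → α₁ A' | ... | α_m A' | ε

P → a becomes P → a P'
P → P a a becomes P' → a a P'
Add P' → ε

Resulting grammar:
P → a P'
P' → a a P'
P' → ε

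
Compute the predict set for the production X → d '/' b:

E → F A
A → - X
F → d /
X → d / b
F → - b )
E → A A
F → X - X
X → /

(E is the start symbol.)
{ 'd' }

PREDICT(X → d '/' b) = (FIRST(RHS) \ {ε}) ∪ (FOLLOW(X) if ε ∈ FIRST(RHS), i.e. RHS ⇒* ε)
FIRST(d '/' b) = { 'd' }
ε ∉ FIRST(d '/' b), so FOLLOW(X) is not added.
PREDICT(X → d '/' b) = { 'd' }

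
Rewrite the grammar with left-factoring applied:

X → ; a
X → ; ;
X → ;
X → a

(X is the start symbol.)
X → ; X'
X' → a
X' → ;
X' → ε
X → a

Left-factoring transforms A → αβ₁ | αβ₂ into A → αA' and A' → β₁ | β₂
(α is the longest common prefix among the alternatives). Repeat until
no nonterminal has two alternatives with a common prefix.

Round 1: X has alternatives sharing prefix ';'. Introduce X': X → ; X'
  Add: X' → a
  Add: X' → ;
  Add: X' → ε

No remaining common prefixes — done.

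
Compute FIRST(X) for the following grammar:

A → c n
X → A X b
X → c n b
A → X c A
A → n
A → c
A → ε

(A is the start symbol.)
To compute FIRST(X), examine every production with X on the left-hand side, reading each right-hand side left to right until a non-nullable symbol is reached.

FIRST sets of the other non-terminals involved (by the same procedure, iterated to a fixed point):
  FIRST(A) = { 'c', 'n', ε }

From X → A X b:
  - A is a non-terminal: add FIRST(A) \ {ε} = { 'c', 'n' }
    A is nullable, so continue to the next symbol
  - X is the symbol being defined: contributes nothing new
    X is not nullable, so stop
From X → c n b:
  - c is a terminal: add 'c' and stop

Collecting: FIRST(X) = { 'c', 'n' }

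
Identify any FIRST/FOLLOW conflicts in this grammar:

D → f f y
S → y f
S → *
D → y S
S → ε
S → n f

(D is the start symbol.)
No FIRST/FOLLOW conflicts.

A FIRST/FOLLOW conflict occurs when a non-terminal N has a nullable alternative N → β (β ⇒* ε) and another alternative N → α with FIRST(α) ∩ FOLLOW(N) ≠ ∅: on such a lookahead the parser cannot decide between expanding α and letting N vanish via β.

Nullable non-terminals: S.

S: nullable alternative(s) S → ε; FOLLOW(S) = { $ }
  S → y f: FIRST \ {ε} = { 'y' } — disjoint from FOLLOW(S)
  S → *: FIRST \ {ε} = { '*' } — disjoint from FOLLOW(S)
  S → ε: FIRST \ {ε} = { } — this is the only nullable alternative, skip
  S → n f: FIRST \ {ε} = { 'n' } — disjoint from FOLLOW(S)

D has no nullable alternative, so no FIRST/FOLLOW check is needed there.

No FIRST/FOLLOW conflicts found.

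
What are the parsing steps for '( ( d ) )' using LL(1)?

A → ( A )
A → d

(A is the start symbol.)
Stack is shown with the top on the left.

Stack      Input        Action
------------------------------
A $        ( ( d ) ) $  output A → ( A )
( A ) $    ( ( d ) ) $  match '('
A ) $      ( d ) ) $    output A → ( A )
( A ) ) $  ( d ) ) $    match '('
A ) ) $    d ) ) $      output A → d
d ) ) $    d ) ) $      match 'd'
) ) $      ) ) $        match ')'
) $        ) $          match ')'
$          $            accept

The string is accepted.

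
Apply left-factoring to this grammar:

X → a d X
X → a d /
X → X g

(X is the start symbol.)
X → a d X'
X' → X
X' → /
X → X g

Left-factoring transforms A → αβ₁ | αβ₂ into A → αA' and A' → β₁ | β₂
(α is the longest common prefix among the alternatives). Repeat until
no nonterminal has two alternatives with a common prefix.

Round 1: X has alternatives sharing prefix 'a d'. Introduce X': X → a d X'
  Add: X' → X
  Add: X' → /

No remaining common prefixes — done.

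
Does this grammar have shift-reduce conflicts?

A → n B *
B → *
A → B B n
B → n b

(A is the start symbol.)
No shift-reduce conflicts

A shift-reduce conflict occurs when an LR(0) state has both:
  - a complete (reduce) item [A → α .] (dot at the end), and
  - a shift item [B → β . c γ] (dot before a terminal).

Augment with A' → A and build the canonical LR(0) collection (I0 = CLOSURE({[A' → . A]}), then GOTO on every symbol after a dot until no new states appear). It has 11 states:
  I0: { [A → . B B n], [A → . n B *], [A' → . A], [B → . *], [B → . n b] }  — shift
  I1: { [B → * .] }  — reduce
  I2: { [A' → A .] }  — accept
  I3: { [A → B . B n], [B → . *], [B → . n b] }  — shift
  I4: { [A → n . B *], [B → . *], [B → . n b], [B → n . b] }  — shift
  I5: { [A → n B . *] }  — shift
  I6: { [B → n b .] }  — reduce
  I7: { [B → n . b] }  — shift
  I8: { [A → n B * .] }  — reduce
  I9: { [A → B B . n] }  — shift
  I10: { [A → B B n .] }  — reduce

No state contains both a complete item and a shift item.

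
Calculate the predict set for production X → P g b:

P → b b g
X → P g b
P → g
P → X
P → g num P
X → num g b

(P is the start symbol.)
PREDICT(X → P g b) = (FIRST(RHS) \ {ε}) ∪ (FOLLOW(X) if ε ∈ FIRST(RHS), i.e. RHS ⇒* ε)
FIRST(P) = { 'b', 'g', 'num' }
FIRST(P g b) = { 'b', 'g', 'num' }
ε ∉ FIRST(P g b), so FOLLOW(X) is not added.
PREDICT(X → P g b) = { 'b', 'g', 'num' }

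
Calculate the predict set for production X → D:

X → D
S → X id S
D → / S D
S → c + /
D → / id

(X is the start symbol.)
{ '/' }

PREDICT(X → D) = (FIRST(RHS) \ {ε}) ∪ (FOLLOW(X) if ε ∈ FIRST(RHS), i.e. RHS ⇒* ε)
FIRST(D) = { '/' }
FIRST(D) = { '/' }
ε ∉ FIRST(D), so FOLLOW(X) is not added.
PREDICT(X → D) = { '/' }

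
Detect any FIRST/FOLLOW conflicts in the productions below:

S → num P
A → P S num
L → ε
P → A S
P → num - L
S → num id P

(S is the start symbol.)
No FIRST/FOLLOW conflicts.

Nullable non-terminals: L.
L has a nullable alternative but only one production, so nothing to check.

A, P, S have no nullable alternative, so no FIRST/FOLLOW check is needed there.

No FIRST/FOLLOW conflicts found.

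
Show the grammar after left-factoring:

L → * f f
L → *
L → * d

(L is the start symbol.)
Left-factoring transforms A → αβ₁ | αβ₂ into A → αA' and A' → β₁ | β₂
(α is the longest common prefix among the alternatives). Repeat until
no nonterminal has two alternatives with a common prefix.

Round 1: L has alternatives sharing prefix '*'. Introduce L': L → * L'
  Add: L' → f f
  Add: L' → ε
  Add: L' → d

No remaining common prefixes — done.

Resulting grammar:
L → * L'
L' → f f
L' → ε
L' → d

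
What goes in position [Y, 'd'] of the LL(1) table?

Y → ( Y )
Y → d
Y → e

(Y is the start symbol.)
Y → d

To find M[Y, 'd'], we find productions for Y where 'd' is in the predict set (PREDICT(N → α) = (FIRST(α) \ {ε}) ∪ (FOLLOW(N) if α ⇒* ε)).

Y → ( Y ): PREDICT = { '(' }
Y → d: PREDICT = { 'd' }
  'd' is in predict set, so this production goes in M[Y, 'd']
Y → e: PREDICT = { 'e' }

M[Y, 'd'] = Y → d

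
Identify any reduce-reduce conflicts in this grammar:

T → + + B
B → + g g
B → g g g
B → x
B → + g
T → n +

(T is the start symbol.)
A reduce-reduce conflict occurs when an LR(0) state has two complete items [A → α .] and [B → β .] — both call for a reduction, and with no lookahead the parser cannot choose between them.

Augment with T' → T and build the canonical LR(0) collection (I0 = CLOSURE({[T' → . T]}), then GOTO on every symbol after a dot until no new states appear). It has 14 states:
  I0: { [T → . + + B], [T → . n +], [T' → . T] }  — shift
  I1: { [T → + . + B] }  — shift
  I2: { [T' → T .] }  — accept
  I3: { [T → n . +] }  — shift
  I4: { [T → n + .] }  — reduce
  I5: { [B → . + g g], [B → . + g], [B → . g g g], [B → . x], [T → + + . B] }  — shift
  I6: { [B → + . g g], [B → + . g] }  — shift
  I7: { [T → + + B .] }  — reduce
  I8: { [B → g . g g] }  — shift
  I9: { [B → x .] }  — reduce
  I10: { [B → g g . g] }  — shift
  I11: { [B → g g g .] }  — reduce
  I12: { [B → + g . g], [B → + g .] }  — shift, reduce
  I13: { [B → + g g .] }  — reduce

No state contains more than one complete item.

Answer: No reduce-reduce conflicts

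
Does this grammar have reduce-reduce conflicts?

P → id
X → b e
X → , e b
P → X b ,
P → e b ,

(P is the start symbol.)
Augment with P' → P and build the canonical LR(0) collection (I0 = CLOSURE({[P' → . P]}), then GOTO on every symbol after a dot until no new states appear). It has 14 states:
  I0: { [P → . X b ,], [P → . e b ,], [P → . id], [P' → . P], [X → . , e b], [X → . b e] }  — shift
  I1: { [X → , . e b] }  — shift
  I2: { [P' → P .] }  — accept
  I3: { [P → X . b ,] }  — shift
  I4: { [X → b . e] }  — shift
  I5: { [P → e . b ,] }  — shift
  I6: { [P → id .] }  — reduce
  I7: { [P → e b . ,] }  — shift
  I8: { [P → e b , .] }  — reduce
  I9: { [X → b e .] }  — reduce
  I10: { [P → X b . ,] }  — shift
  I11: { [P → X b , .] }  — reduce
  I12: { [X → , e . b] }  — shift
  I13: { [X → , e b .] }  — reduce

No state contains more than one complete item.

Answer: No reduce-reduce conflicts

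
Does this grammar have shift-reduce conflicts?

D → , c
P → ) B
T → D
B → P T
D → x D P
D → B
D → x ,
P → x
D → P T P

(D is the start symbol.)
Yes — I6: [P → x .] vs [D → . , c]; I7: [D → x , .] vs [D → , . c]; I13: [B → P T .] vs [P → . ) B]

Augment with D' → D and build the canonical LR(0) collection (I0 = CLOSURE({[D' → . D]}), then GOTO on every symbol after a dot until no new states appear). It has 18 states:
  I0: { [B → . P T], [D → . , c], [D → . B], [D → . P T P], [D → . x ,], [D → . x D P], [D' → . D], [P → . ) B], [P → . x] }  — shift
  I1: { [B → . P T], [P → ) . B], [P → . ) B], [P → . x] }  — shift
  I2: { [D → , . c] }  — shift
  I3: { [D → B .] }  — reduce
  I4: { [D' → D .] }  — accept
  I5: { [B → . P T], [B → P . T], [D → . , c], [D → . B], [D → . P T P], [D → . x ,], [D → . x D P], [D → P . T P], [P → . ) B], [P → . x], [T → . D] }  — shift
  I6: { [B → . P T], [D → . , c], [D → . B], [D → . P T P], [D → . x ,], [D → . x D P], [D → x . ,], [D → x . D P], [P → . ) B], [P → . x], [P → x .] }  — shift, reduce
  I7: { [D → , . c], [D → x , .] }  — shift, reduce
  I8: { [D → x D . P], [P → . ) B], [P → . x] }  — shift
  I9: { [D → x D P .] }  — reduce
  I10: { [P → x .] }  — reduce
  I11: { [D → , c .] }  — reduce
  I12: { [T → D .] }  — reduce
  I13: { [B → P T .], [D → P T . P], [P → . ) B], [P → . x] }  — shift, reduce
  I14: { [D → P T P .] }  — reduce
  I15: { [P → ) B .] }  — reduce
  I16: { [B → . P T], [B → P . T], [D → . , c], [D → . B], [D → . P T P], [D → . x ,], [D → . x D P], [P → . ) B], [P → . x], [T → . D] }  — shift
  I17: { [B → P T .] }  — reduce

I6 contains reduce item [P → x .] and shift items [D → . , c], [D → . x ,], [D → x . ,], [D → . x D P], [P → . ) B], [P → . x] — shift-reduce conflict.
I7 contains reduce item [D → x , .] and shift item [D → , . c] — shift-reduce conflict.
I13 contains reduce item [B → P T .] and shift items [P → . ) B], [P → . x] — shift-reduce conflict.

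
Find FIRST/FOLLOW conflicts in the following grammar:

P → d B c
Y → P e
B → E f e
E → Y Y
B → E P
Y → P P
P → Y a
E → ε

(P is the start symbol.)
A FIRST/FOLLOW conflict occurs when a non-terminal N has a nullable alternative N → β (β ⇒* ε) and another alternative N → α with FIRST(α) ∩ FOLLOW(N) ≠ ∅: on such a lookahead the parser cannot decide between expanding α and letting N vanish via β.

Nullable non-terminals: E.
FIRST sets used below: FIRST(Y) = { 'd' }

E: nullable alternative(s) E → ε; FOLLOW(E) = { 'd', 'f' }
  E → Y Y: FIRST \ {ε} = { 'd' } — overlaps FOLLOW(E) on { 'd' }: CONFLICT
  E → ε: FIRST \ {ε} = { } — this is the only nullable alternative, skip

B, P, Y have no nullable alternative, so no FIRST/FOLLOW check is needed there.

So the grammar has 1 FIRST/FOLLOW conflict (marked CONFLICT above).

Answer: Yes. E → Y Y with FOLLOW(E) on { 'd' }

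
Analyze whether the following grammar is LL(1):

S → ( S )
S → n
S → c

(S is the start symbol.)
For S:
  PREDICT(S → '(' S ')') = { '(' }
  PREDICT(S → n) = { 'n' }
  PREDICT(S → c) = { 'c' }

All predict sets are disjoint. The grammar IS LL(1).

Answer: Yes, the grammar is LL(1).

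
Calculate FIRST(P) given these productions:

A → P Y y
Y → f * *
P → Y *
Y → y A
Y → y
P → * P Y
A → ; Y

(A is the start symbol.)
{ '*', 'f', 'y' }

FIRST sets of the other non-terminals involved (by the same procedure, iterated to a fixed point):
  FIRST(Y) = { 'f', 'y' }

From P → Y *:
  - Y is a non-terminal: add FIRST(Y) \ {ε} = { 'f', 'y' }
    Y is not nullable, so stop
From P → * P Y:
  - '*' is a terminal: add '*' and stop

Collecting: FIRST(P) = { '*', 'f', 'y' }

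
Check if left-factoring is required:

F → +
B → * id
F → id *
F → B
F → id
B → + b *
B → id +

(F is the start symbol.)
Left-factoring is needed when two productions for the same non-terminal
share a common prefix on the right-hand side.

Productions for F:
  F → +
  F → id *
  F → B
  F → id
Productions for B:
  B → * id
  B → + b *
  B → id +

Found common prefix 'id' in productions for F

Answer: Yes, F has productions with common prefix 'id'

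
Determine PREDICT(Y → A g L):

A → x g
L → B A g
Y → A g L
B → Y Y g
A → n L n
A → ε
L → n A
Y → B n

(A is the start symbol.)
PREDICT(Y → A g L) = (FIRST(RHS) \ {ε}) ∪ (FOLLOW(Y) if ε ∈ FIRST(RHS), i.e. RHS ⇒* ε)
FIRST(A) = { 'n', 'x', ε }
FIRST(A g L) = { 'g', 'n', 'x' }
ε ∉ FIRST(A g L), so FOLLOW(Y) is not added.
PREDICT(Y → A g L) = { 'g', 'n', 'x' }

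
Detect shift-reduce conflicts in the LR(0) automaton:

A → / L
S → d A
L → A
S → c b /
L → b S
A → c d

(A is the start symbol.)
No shift-reduce conflicts

A shift-reduce conflict occurs when an LR(0) state has both:
  - a complete (reduce) item [A → α .] (dot at the end), and
  - a shift item [B → β . c γ] (dot before a terminal).

Augment with A' → A and build the canonical LR(0) collection (I0 = CLOSURE({[A' → . A]}), then GOTO on every symbol after a dot until no new states appear). It has 14 states:
  I0: { [A → . / L], [A → . c d], [A' → . A] }  — shift
  I1: { [A → . / L], [A → . c d], [A → / . L], [L → . A], [L → . b S] }  — shift
  I2: { [A' → A .] }  — accept
  I3: { [A → c . d] }  — shift
  I4: { [A → c d .] }  — reduce
  I5: { [L → A .] }  — reduce
  I6: { [A → / L .] }  — reduce
  I7: { [L → b . S], [S → . c b /], [S → . d A] }  — shift
  I8: { [L → b S .] }  — reduce
  I9: { [S → c . b /] }  — shift
  I10: { [A → . / L], [A → . c d], [S → d . A] }  — shift
  I11: { [S → d A .] }  — reduce
  I12: { [S → c b . /] }  — shift
  I13: { [S → c b / .] }  — reduce

No state contains both a complete item and a shift item.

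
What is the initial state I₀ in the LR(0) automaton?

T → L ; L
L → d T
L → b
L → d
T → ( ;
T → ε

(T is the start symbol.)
{ [L → . b], [L → . d T], [L → . d], [T → . ( ;], [T → . L ; L], [T → .], [T' → . T] }

First, augment the grammar with T' → T
I₀ = CLOSURE({ [T' → . T] }):
  [T' → . T] has the dot before T: add [T → . L ; L], [T → . ( ;], [T → .]
  [T → . L ; L] has the dot before L: add [L → . d T], [L → . b], [L → . d]
No further items can be added.

I₀ = { [L → . b], [L → . d T], [L → . d], [T → . ( ;], [T → . L ; L], [T → .], [T' → . T] }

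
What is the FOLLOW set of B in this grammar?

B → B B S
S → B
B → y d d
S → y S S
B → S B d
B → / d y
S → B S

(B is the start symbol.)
{ $, '/', 'd', 'y' }

To compute FOLLOW(B), find every occurrence of B on a right-hand side N → α B β: add FIRST(β) \ {ε}, and if β is empty or nullable also add FOLLOW(N). Iterate to a fixed point.

B is the start symbol, so $ ∈ FOLLOW(B).
In B → B B S: B is followed by B S, add FIRST(B S) \ {ε} = { '/', 'y' }
In B → B B S: B is followed by S, add FIRST(S) \ {ε} = { '/', 'y' }
In S → B: B is at the end, add FOLLOW(S)
In B → S B d: B is followed by d, add FIRST(d) \ {ε} = { 'd' }
In S → B S: B is followed by S, add FIRST(S) \ {ε} = { '/', 'y' }

The FOLLOW sets referred to above (computed the same way, to a fixed point):
  FOLLOW(S) = { $, '/', 'd', 'y' }

Taking the union: FOLLOW(B) = { $, '/', 'd', 'y' }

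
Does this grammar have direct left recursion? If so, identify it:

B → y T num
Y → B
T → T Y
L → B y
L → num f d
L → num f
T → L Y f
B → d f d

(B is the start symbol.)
Yes, T is left-recursive

Direct left recursion occurs when N → N α for some non-terminal N (the right-hand side begins with the left-hand side itself).

B → y T num: starts with y
Y → B: starts with B
T → T Y: LEFT RECURSIVE (starts with T)
L → B y: starts with B
L → num f d: starts with num
L → num f: starts with num
T → L Y f: starts with L
B → d f d: starts with d

The grammar has direct left recursion on: T.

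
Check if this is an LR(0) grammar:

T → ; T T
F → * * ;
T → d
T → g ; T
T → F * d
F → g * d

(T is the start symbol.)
Yes, the grammar is LR(0)

A grammar is LR(0) if no state in the canonical LR(0) collection has:
  - both a shift item (dot before a terminal) and a complete item (shift-reduce conflict), or
  - two or more complete items (reduce-reduce conflict; the accept item [T' → T .] counts as a complete item here).

Augment with T' → T and build the canonical LR(0) collection (I0 = CLOSURE({[T' → . T]}), then GOTO on every symbol after a dot until no new states appear). It has 17 states:
  I0: { [F → . * * ;], [F → . g * d], [T → . ; T T], [T → . F * d], [T → . d], [T → . g ; T], [T' → . T] }  — shift
  I1: { [F → * . * ;] }  — shift
  I2: { [F → . * * ;], [F → . g * d], [T → . ; T T], [T → . F * d], [T → . d], [T → . g ; T], [T → ; . T T] }  — shift
  I3: { [T → F . * d] }  — shift
  I4: { [T' → T .] }  — accept
  I5: { [T → d .] }  — reduce
  I6: { [F → g . * d], [T → g . ; T] }  — shift
  I7: { [F → g * . d] }  — shift
  I8: { [F → . * * ;], [F → . g * d], [T → . ; T T], [T → . F * d], [T → . d], [T → . g ; T], [T → g ; . T] }  — shift
  I9: { [T → g ; T .] }  — reduce
  I10: { [F → g * d .] }  — reduce
  I11: { [T → F * . d] }  — shift
  I12: { [T → F * d .] }  — reduce
  I13: { [F → . * * ;], [F → . g * d], [T → . ; T T], [T → . F * d], [T → . d], [T → . g ; T], [T → ; T . T] }  — shift
  I14: { [T → ; T T .] }  — reduce
  I15: { [F → * * . ;] }  — shift
  I16: { [F → * * ; .] }  — reduce

Every state is either a pure shift/goto state or contains exactly one complete item and nothing to shift — no conflicts. The grammar is LR(0).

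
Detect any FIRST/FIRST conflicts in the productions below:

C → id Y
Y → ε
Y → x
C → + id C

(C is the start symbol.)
No FIRST/FIRST conflicts.

Productions for C:
  C → id Y: FIRST = { 'id' }
  C → + id C: FIRST = { '+' }
Productions for Y:
  Y → ε: FIRST = { ε }
  Y → x: FIRST = { 'x' }

All alternatives of each non-terminal have pairwise disjoint FIRST sets.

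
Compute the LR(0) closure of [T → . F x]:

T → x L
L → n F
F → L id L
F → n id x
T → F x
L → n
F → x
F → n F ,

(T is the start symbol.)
To compute CLOSURE, for each item [A → α.Bβ] where B is a non-terminal, add [B → .γ] for all productions B → γ; repeat for the newly added items until nothing changes.

Start with: [T → . F x]
  [T → . F x] has the dot before F: add [F → . L id L], [F → . n id x], [F → . x], [F → . n F ,]
  [F → . L id L] has the dot before L: add [L → . n F], [L → . n]
No further items can be added.

CLOSURE = { [F → . L id L], [F → . n F ,], [F → . n id x], [F → . x], [L → . n F], [L → . n], [T → . F x] }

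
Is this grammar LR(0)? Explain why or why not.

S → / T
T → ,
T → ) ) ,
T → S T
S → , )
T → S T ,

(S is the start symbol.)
A grammar is LR(0) if no state in the canonical LR(0) collection has:
  - both a shift item (dot before a terminal) and a complete item (shift-reduce conflict), or
  - two or more complete items (reduce-reduce conflict; the accept item [S' → S .] counts as a complete item here).

Augment with S' → S and build the canonical LR(0) collection (I0 = CLOSURE({[S' → . S]}), then GOTO on every symbol after a dot until no new states appear). It has 13 states:
  I0: { [S → . , )], [S → . / T], [S' → . S] }  — shift
  I1: { [S → , . )] }  — shift
  I2: { [S → . , )], [S → . / T], [S → / . T], [T → . ) ) ,], [T → . ,], [T → . S T ,], [T → . S T] }  — shift
  I3: { [S' → S .] }  — accept
  I4: { [T → ) . ) ,] }  — shift
  I5: { [S → , . )], [T → , .] }  — shift, reduce
  I6: { [S → . , )], [S → . / T], [T → . ) ) ,], [T → . ,], [T → . S T ,], [T → . S T], [T → S . T ,], [T → S . T] }  — shift
  I7: { [S → / T .] }  — reduce
  I8: { [T → S T . ,], [T → S T .] }  — shift, reduce
  I9: { [T → S T , .] }  — reduce
  I10: { [S → , ) .] }  — reduce
  I11: { [T → ) ) . ,] }  — shift
  I12: { [T → ) ) , .] }  — reduce

Conflict in state I5:
  Shift-reduce conflict between [T → , .] and [S → , . )]
So the grammar is NOT LR(0).

Answer: No. Shift-reduce conflict between [T → , .] and [S → , . )]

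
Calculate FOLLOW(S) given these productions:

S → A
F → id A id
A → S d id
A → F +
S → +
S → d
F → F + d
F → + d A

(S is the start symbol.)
To compute FOLLOW(S), find every occurrence of S on a right-hand side N → α S β: add FIRST(β) \ {ε}, and if β is empty or nullable also add FOLLOW(N). Iterate to a fixed point.

S is the start symbol, so $ ∈ FOLLOW(S).
In A → S d id: S is followed by d id, add FIRST(d id) \ {ε} = { 'd' }

Taking the union: FOLLOW(S) = { $, 'd' }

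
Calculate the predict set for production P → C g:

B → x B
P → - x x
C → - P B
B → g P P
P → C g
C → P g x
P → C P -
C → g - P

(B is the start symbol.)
PREDICT(P → C g) = (FIRST(RHS) \ {ε}) ∪ (FOLLOW(P) if ε ∈ FIRST(RHS), i.e. RHS ⇒* ε)
FIRST(C) = { '-', 'g' }
FIRST(C g) = { '-', 'g' }
ε ∉ FIRST(C g), so FOLLOW(P) is not added.
PREDICT(P → C g) = { '-', 'g' }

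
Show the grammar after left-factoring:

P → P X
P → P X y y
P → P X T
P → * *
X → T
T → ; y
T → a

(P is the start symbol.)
P → P X P'
P' → ε
P' → y y
P' → T
P → * *
X → T
T → ; y
T → a

Left-factoring transforms A → αβ₁ | αβ₂ into A → αA' and A' → β₁ | β₂
(α is the longest common prefix among the alternatives). Repeat until
no nonterminal has two alternatives with a common prefix.

Round 1: P has alternatives sharing prefix 'P X'. Introduce P': P → P X P'
  Add: P' → ε
  Add: P' → y y
  Add: P' → T

No remaining common prefixes — done.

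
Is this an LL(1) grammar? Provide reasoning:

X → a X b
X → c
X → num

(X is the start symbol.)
Yes, the grammar is LL(1).

A grammar is LL(1) if for each non-terminal N with multiple productions, the predict sets of those productions are pairwise disjoint, where PREDICT(N → α) = (FIRST(α) \ {ε}) ∪ (FOLLOW(N) if α ⇒* ε).

For X:
  PREDICT(X → a X b) = { 'a' }
  PREDICT(X → c) = { 'c' }
  PREDICT(X → num) = { 'num' }

All predict sets are disjoint. The grammar IS LL(1).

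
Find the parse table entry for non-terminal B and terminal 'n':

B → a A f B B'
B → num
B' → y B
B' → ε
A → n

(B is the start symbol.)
Empty (error entry)

To find M[B, 'n'], we find productions for B where 'n' is in the predict set (PREDICT(N → α) = (FIRST(α) \ {ε}) ∪ (FOLLOW(N) if α ⇒* ε)).

B → a A f B B': PREDICT = { 'a' }
B → num: PREDICT = { 'num' }

M[B, 'n'] is empty (no production applies)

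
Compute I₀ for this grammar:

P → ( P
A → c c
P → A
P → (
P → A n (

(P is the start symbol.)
{ [A → . c c], [P → . ( P], [P → . (], [P → . A n (], [P → . A], [P' → . P] }

First, augment the grammar with P' → P
I₀ = CLOSURE({ [P' → . P] }):
  [P' → . P] has the dot before P: add [P → . ( P], [P → . A], [P → . (], [P → . A n (]
  [P → . A] has the dot before A: add [A → . c c]
No further items can be added.

I₀ = { [A → . c c], [P → . ( P], [P → . (], [P → . A n (], [P → . A], [P' → . P] }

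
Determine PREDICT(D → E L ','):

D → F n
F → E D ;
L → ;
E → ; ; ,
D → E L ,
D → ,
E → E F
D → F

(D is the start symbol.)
PREDICT(D → E L ',') = (FIRST(RHS) \ {ε}) ∪ (FOLLOW(D) if ε ∈ FIRST(RHS), i.e. RHS ⇒* ε)
FIRST(E) = { ';' }
FIRST(E L ',') = { ';' }
ε ∉ FIRST(E L ','), so FOLLOW(D) is not added.
PREDICT(D → E L ',') = { ';' }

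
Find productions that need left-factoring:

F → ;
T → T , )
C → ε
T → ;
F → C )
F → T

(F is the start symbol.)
Left-factoring is needed when two productions for the same non-terminal
share a common prefix on the right-hand side.

Productions for F:
  F → ;
  F → C )
  F → T
Productions for T:
  T → T , )
  T → ;

No common prefixes found.

Answer: No, left-factoring is not needed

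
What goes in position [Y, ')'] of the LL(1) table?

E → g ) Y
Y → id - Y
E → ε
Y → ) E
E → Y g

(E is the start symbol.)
Y → ) E

To find M[Y, ')'], we find productions for Y where ')' is in the predict set (PREDICT(N → α) = (FIRST(α) \ {ε}) ∪ (FOLLOW(N) if α ⇒* ε)).

Y → id - Y: PREDICT = { 'id' }
Y → ) E: PREDICT = { ')' }
  ')' is in predict set, so this production goes in M[Y, ')']

M[Y, ')'] = Y → ) E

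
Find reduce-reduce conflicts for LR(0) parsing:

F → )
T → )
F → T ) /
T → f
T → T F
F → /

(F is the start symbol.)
Yes — I1: [F → ) .] vs [T → ) .]; I6: [F → ) .] vs [T → ) .]

A reduce-reduce conflict occurs when an LR(0) state has two complete items [A → α .] and [B → β .] — both call for a reduction, and with no lookahead the parser cannot choose between them.

Augment with F' → F and build the canonical LR(0) collection (I0 = CLOSURE({[F' → . F]}), then GOTO on every symbol after a dot until no new states appear). It has 9 states:
  I0: { [F → . )], [F → . /], [F → . T ) /], [F' → . F], [T → . )], [T → . T F], [T → . f] }  — shift
  I1: { [F → ) .], [T → ) .] }  — 2 reduces
  I2: { [F → / .] }  — reduce
  I3: { [F' → F .] }  — accept
  I4: { [F → . )], [F → . /], [F → . T ) /], [F → T . ) /], [T → . )], [T → . T F], [T → . f], [T → T . F] }  — shift
  I5: { [T → f .] }  — reduce
  I6: { [F → ) .], [F → T ) . /], [T → ) .] }  — shift, 2 reduces
  I7: { [T → T F .] }  — reduce
  I8: { [F → T ) / .] }  — reduce

I1 contains complete items [F → ) .], [T → ) .] — reduce-reduce conflict.
I6 contains complete items [F → ) .], [T → ) .] — reduce-reduce conflict.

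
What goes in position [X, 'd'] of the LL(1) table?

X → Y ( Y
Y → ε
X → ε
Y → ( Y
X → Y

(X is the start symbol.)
To find M[X, 'd'], we find productions for X where 'd' is in the predict set (PREDICT(N → α) = (FIRST(α) \ {ε}) ∪ (FOLLOW(N) if α ⇒* ε)).

Relevant sets:
  FIRST(Y) = { '(', ε }
  FOLLOW(X) = { $ }

X → Y ( Y: PREDICT = { '(' }
X → ε: PREDICT = { $ }
X → Y: PREDICT = { $, '(' }

M[X, 'd'] is empty (no production applies)

Answer: Empty (error entry)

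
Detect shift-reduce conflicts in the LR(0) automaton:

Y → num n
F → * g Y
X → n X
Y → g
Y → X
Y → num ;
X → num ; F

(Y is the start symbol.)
Yes — I6: [Y → num ; .] vs [F → . * g Y]

A shift-reduce conflict occurs when an LR(0) state has both:
  - a complete (reduce) item [A → α .] (dot at the end), and
  - a shift item [B → β . c γ] (dot before a terminal).

Augment with Y' → Y and build the canonical LR(0) collection (I0 = CLOSURE({[Y' → . Y]}), then GOTO on every symbol after a dot until no new states appear). It has 15 states:
  I0: { [X → . n X], [X → . num ; F], [Y → . X], [Y → . g], [Y → . num ;], [Y → . num n], [Y' → . Y] }  — shift
  I1: { [Y → X .] }  — reduce
  I2: { [Y' → Y .] }  — accept
  I3: { [Y → g .] }  — reduce
  I4: { [X → . n X], [X → . num ; F], [X → n . X] }  — shift
  I5: { [X → num . ; F], [Y → num . ;], [Y → num . n] }  — shift
  I6: { [F → . * g Y], [X → num ; . F], [Y → num ; .] }  — shift, reduce
  I7: { [Y → num n .] }  — reduce
  I8: { [F → * . g Y] }  — shift
  I9: { [X → num ; F .] }  — reduce
  I10: { [F → * g . Y], [X → . n X], [X → . num ; F], [Y → . X], [Y → . g], [Y → . num ;], [Y → . num n] }  — shift
  I11: { [F → * g Y .] }  — reduce
  I12: { [X → n X .] }  — reduce
  I13: { [X → num . ; F] }  — shift
  I14: { [F → . * g Y], [X → num ; . F] }  — shift

I6 contains reduce item [Y → num ; .] and shift item [F → . * g Y] — shift-reduce conflict.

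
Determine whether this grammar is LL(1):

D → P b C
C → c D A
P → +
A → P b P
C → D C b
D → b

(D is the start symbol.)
A grammar is LL(1) if for each non-terminal N with multiple productions, the predict sets of those productions are pairwise disjoint, where PREDICT(N → α) = (FIRST(α) \ {ε}) ∪ (FOLLOW(N) if α ⇒* ε).

Relevant sets:
  FIRST(P) = { '+' }
  FIRST(D) = { '+', 'b' }

For D:
  PREDICT(D → P b C) = { '+' }
  PREDICT(D → b) = { 'b' }
For C:
  PREDICT(C → c D A) = { 'c' }
  PREDICT(C → D C b) = { '+', 'b' }
P, A have a single production, so nothing to check there.

All predict sets are disjoint. The grammar IS LL(1).

Answer: Yes, the grammar is LL(1).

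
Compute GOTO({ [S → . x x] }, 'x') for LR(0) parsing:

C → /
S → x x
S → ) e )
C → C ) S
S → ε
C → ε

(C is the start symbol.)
{ [S → x . x] }

GOTO(I, 'x') = CLOSURE({ [A → αX.β] : [A → α.Xβ] ∈ I, X = 'x' })

Items with dot before 'x', with the dot advanced:
  [S → . x x] → [S → x . x]
Closure adds nothing (no advanced item has the dot before a non-terminal).

GOTO = { [S → x . x] }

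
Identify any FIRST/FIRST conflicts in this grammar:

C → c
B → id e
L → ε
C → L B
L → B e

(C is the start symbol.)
A FIRST/FIRST conflict occurs when two productions N → α and N → β for the same non-terminal have FIRST(α) ∩ FIRST(β) ≠ ∅ (with ε ∈ FIRST of a nullable right-hand side, so two nullable alternatives also conflict).

FIRST sets of the non-terminals at (or reachable through a nullable prefix from) the front of some alternative:
  FIRST(L) = { 'id', ε }
  FIRST(B) = { 'id' }

Productions for C:
  C → c: FIRST = { 'c' }
  C → L B: FIRST = { 'id' }
Productions for L:
  L → ε: FIRST = { ε }
  L → B e: FIRST = { 'id' }
B has only one production, so no FIRST/FIRST conflict is possible there.

All alternatives of each non-terminal have pairwise disjoint FIRST sets.

Answer: No FIRST/FIRST conflicts.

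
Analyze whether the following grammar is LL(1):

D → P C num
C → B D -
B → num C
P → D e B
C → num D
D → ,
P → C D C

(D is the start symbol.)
No. Predict set conflict for D: { ',' }

A grammar is LL(1) if for each non-terminal N with multiple productions, the predict sets of those productions are pairwise disjoint, where PREDICT(N → α) = (FIRST(α) \ {ε}) ∪ (FOLLOW(N) if α ⇒* ε).

Relevant sets:
  FIRST(P) = { ',', 'num' }
  FIRST(B) = { 'num' }
  FIRST(D) = { ',', 'num' }
  FIRST(C) = { 'num' }

For D:
  PREDICT(D → P C num) = { ',', 'num' }
  PREDICT(D → ',') = { ',' }
For C:
  PREDICT(C → B D '-') = { 'num' }
  PREDICT(C → num D) = { 'num' }
For P:
  PREDICT(P → D e B) = { ',', 'num' }
  PREDICT(P → C D C) = { 'num' }
B has a single production, so nothing to check there.

Conflict found: Predict set conflict for D: { ',' }
The grammar is NOT LL(1).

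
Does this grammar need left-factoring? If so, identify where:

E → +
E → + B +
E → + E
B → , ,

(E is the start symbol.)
Left-factoring is needed when two productions for the same non-terminal
share a common prefix on the right-hand side.

Productions for E:
  E → +
  E → + B +
  E → + E

Found common prefix '+' in productions for E

Answer: Yes, E has productions with common prefix '+'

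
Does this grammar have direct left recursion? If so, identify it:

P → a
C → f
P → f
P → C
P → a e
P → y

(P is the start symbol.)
No direct left recursion

P → a: starts with a
C → f: starts with f
P → f: starts with f
P → C: starts with C
P → a e: starts with a
P → y: starts with y

No direct left recursion found.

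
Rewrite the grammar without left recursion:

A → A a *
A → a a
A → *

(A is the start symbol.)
A is directly left-recursive. The standard transformation for
  A → A α₁ | ... | A α_m | β₁ | ... | β_n
is
  A  → β₁ A' | ... | β_n A'
  A' → α₁ A' | ... | α_m A' | ε

A → a a becomes A → a a A'
A → * becomes A → * A'
A → A a * becomes A' → a * A'
Add A' → ε

Resulting grammar:
A → a a A'
A → * A'
A' → a * A'
A' → ε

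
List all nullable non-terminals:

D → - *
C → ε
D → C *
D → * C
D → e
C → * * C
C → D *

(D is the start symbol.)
A non-terminal is nullable if it can derive ε (the empty string): either it has an ε-production, or it has a production whose right-hand side consists entirely of nullable non-terminals.

ε-productions: C → ε
So C is immediately nullable.
No further non-terminal can be added: every production for the remaining non-terminals contains a terminal or a non-nullable non-terminal.
Nullable = { 'C' }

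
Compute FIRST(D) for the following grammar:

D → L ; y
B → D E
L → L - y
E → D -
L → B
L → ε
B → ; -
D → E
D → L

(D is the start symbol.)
{ '-', ';', ε }

FIRST sets of the other non-terminals involved (by the same procedure, iterated to a fixed point):
  FIRST(L) = { '-', ';', ε }
  FIRST(E) = { '-', ';' }

From D → L ; y:
  - L is a non-terminal: add FIRST(L) \ {ε} = { '-', ';' }
    L is nullable, so continue to the next symbol
  - ';' is a terminal: add ';' and stop
From D → E:
  - E is a non-terminal: add FIRST(E) \ {ε} = { '-', ';' }
    E is not nullable, so stop
From D → L:
  - L is a non-terminal: add FIRST(L) \ {ε} = { '-', ';' }
    L is nullable and nothing follows, so the whole right-hand side can vanish: ε ∈ FIRST(D)

Collecting: FIRST(D) = { '-', ';', ε }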